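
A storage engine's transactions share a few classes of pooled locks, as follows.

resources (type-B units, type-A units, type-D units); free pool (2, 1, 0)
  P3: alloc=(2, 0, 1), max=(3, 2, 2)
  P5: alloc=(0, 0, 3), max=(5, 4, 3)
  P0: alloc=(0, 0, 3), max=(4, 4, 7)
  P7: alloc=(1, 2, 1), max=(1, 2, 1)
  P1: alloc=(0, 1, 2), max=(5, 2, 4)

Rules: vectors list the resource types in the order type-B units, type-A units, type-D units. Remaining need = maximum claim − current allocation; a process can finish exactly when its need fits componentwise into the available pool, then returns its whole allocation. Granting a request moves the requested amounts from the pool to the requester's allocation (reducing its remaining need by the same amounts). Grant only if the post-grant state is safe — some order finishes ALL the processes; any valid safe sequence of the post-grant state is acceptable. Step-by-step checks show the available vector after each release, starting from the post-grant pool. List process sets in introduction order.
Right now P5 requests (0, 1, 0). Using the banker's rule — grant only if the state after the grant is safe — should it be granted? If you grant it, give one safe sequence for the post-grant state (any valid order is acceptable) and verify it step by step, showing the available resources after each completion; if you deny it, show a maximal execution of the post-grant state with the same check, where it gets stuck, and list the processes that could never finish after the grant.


GRANT: granting preserves safety; a valid post-grant sequence is P7, P3, P1, P5, P0.
Key observation: even at the reduced pool (2, 0, 0), P7 fits immediately, so safety survives the grant.
Step-by-step check of the post-grant state:
  pool = (2, 0, 0)
  run P7 (needs (0, 0, 0), free (2, 0, 0)); after release of (1, 2, 1) the pool is (3, 2, 1)
  run P3 (needs (1, 2, 1), free (3, 2, 1)); after release of (2, 0, 1) the pool is (5, 2, 2)
  run P1 (needs (5, 1, 2), free (5, 2, 2)); after release of (0, 1, 2) the pool is (5, 3, 4)
  run P5 (needs (5, 3, 0), free (5, 3, 4)); after release of (0, 1, 3) the pool is (5, 4, 7)
  run P0 (needs (4, 4, 4), free (5, 4, 7)); after release of (0, 0, 3) the pool is (5, 4, 10)


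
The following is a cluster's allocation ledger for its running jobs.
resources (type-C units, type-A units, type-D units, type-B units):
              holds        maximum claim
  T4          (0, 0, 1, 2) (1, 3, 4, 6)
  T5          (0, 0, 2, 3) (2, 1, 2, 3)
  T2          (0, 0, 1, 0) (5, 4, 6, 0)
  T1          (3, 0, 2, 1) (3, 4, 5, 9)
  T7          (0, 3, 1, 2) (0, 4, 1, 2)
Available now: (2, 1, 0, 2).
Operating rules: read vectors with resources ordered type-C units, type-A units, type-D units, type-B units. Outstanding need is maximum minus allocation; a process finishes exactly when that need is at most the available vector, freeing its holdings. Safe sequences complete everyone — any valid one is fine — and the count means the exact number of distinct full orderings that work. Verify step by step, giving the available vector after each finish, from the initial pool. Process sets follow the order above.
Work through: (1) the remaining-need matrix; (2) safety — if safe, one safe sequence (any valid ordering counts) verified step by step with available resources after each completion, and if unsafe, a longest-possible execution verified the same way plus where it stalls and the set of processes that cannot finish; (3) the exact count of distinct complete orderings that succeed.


(1) Outstanding need per process (order type-C units, type-A units, type-D units, type-B units):
  T4: (1, 3, 3, 4)
  T5: (2, 1, 0, 0)
  T2: (5, 4, 5, 0)
  T1: (0, 4, 3, 8)
  T7: (0, 1, 0, 0)
(2) SAFE. One safe sequence: T5, T7, T4, T1, T2.
Key observation: at T5 the run first touches a limit — (2, 1, 0, 0) against (2, 1, 0, 2), exact on a resource it actually requests.
Step-by-step check:
  pool = (2, 1, 0, 2)
  run T5 (needs (2, 1, 0, 0), free (2, 1, 0, 2)); after release of (0, 0, 2, 3) the pool is (2, 1, 2, 5)
  run T7 (needs (0, 1, 0, 0), free (2, 1, 2, 5)); after release of (0, 3, 1, 2) the pool is (2, 4, 3, 7)
  run T4 (needs (1, 3, 3, 4), free (2, 4, 3, 7)); after release of (0, 0, 1, 2) the pool is (2, 4, 4, 9)
  run T1 (needs (0, 4, 3, 8), free (2, 4, 4, 9)); after release of (3, 0, 2, 1) the pool is (5, 4, 6, 10)
  run T2 (needs (5, 4, 5, 0), free (5, 4, 6, 10)); after release of (0, 0, 1, 0) the pool is (5, 4, 7, 10)
(3) Precisely 2 of the possible complete orderings are safe sequences.


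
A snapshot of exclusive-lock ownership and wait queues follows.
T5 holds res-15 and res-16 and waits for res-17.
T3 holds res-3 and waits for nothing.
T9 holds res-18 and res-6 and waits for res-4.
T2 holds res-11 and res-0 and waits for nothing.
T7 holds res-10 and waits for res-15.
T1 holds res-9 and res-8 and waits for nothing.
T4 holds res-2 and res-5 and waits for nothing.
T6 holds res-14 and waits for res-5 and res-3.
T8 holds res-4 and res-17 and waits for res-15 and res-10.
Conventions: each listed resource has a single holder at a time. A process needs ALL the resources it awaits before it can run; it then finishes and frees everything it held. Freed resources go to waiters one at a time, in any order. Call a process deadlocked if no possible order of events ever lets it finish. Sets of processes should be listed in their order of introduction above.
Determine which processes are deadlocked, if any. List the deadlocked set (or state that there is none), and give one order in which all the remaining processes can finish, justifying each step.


The deadlocked set is T5, T9, T7 and T8.
Key observation: nobody on the ring T5 -> T8 -> T5 can start until another member finishes, which never happens; T7 is caught in further circular waits and T9 waits into the deadlock from upstream.
A valid finishing order for the others: T4, T1, T3, T6, T2.
Check, step by step:
  run T4 (it waits on nothing); releases res-2 and res-5
  run T1 (it waits on nothing); releases res-9 and res-8
  run T3 (it waits on nothing); releases res-3
  T6: everything it awaited (res-5 and res-3) is free; runs, freeing res-14
  run T2 (it waits on nothing); releases res-11 and res-0


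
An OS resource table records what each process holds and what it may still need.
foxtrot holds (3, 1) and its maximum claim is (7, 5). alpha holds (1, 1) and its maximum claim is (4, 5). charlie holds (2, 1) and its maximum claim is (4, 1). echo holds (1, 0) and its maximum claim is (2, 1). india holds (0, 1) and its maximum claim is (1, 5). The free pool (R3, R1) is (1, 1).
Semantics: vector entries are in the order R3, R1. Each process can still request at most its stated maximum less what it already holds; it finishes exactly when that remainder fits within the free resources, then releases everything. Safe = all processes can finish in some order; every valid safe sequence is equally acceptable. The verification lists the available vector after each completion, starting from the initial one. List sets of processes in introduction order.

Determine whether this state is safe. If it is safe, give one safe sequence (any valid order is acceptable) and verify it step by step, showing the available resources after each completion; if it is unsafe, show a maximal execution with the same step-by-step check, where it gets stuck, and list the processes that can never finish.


UNSAFE.
Key observation: echo, charlie can finish, but then (4, 2) is all there is, and the blocked group's R1 demands exceed it.
Going as far as possible: echo, charlie; after that, nothing fits. Step-by-step check:
  pool = (1, 1)
  echo needs (1, 1) <= (1, 1) -> finishes; pool += (1, 0) = (2, 1)
  charlie needs (2, 0) <= (2, 1) -> finishes; pool += (2, 1) = (4, 2)
  blocked: foxtrot wants (4, 4), pool (4, 2) — not enough R1
  blocked: alpha wants (3, 4), pool (4, 2) — not enough R1
  blocked: india wants (1, 4), pool (4, 2) — not enough R1
Processes that can never finish: foxtrot, alpha and india.


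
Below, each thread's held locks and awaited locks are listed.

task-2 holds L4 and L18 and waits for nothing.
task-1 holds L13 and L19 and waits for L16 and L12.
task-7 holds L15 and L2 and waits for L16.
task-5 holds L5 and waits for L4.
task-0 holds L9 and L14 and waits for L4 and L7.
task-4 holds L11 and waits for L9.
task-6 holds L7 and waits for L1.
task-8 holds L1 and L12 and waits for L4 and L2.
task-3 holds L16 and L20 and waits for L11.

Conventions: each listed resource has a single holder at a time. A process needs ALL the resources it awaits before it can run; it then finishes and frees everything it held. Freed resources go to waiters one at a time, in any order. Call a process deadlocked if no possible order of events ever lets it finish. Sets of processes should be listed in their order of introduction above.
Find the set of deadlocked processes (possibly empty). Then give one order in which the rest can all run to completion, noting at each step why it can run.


The deadlocked set is task-1, task-7, task-0, task-4, task-6, task-8 and task-3.
Key observation: the knot is the closed ring of waits task-8 -> task-7 -> task-3 -> task-4 -> task-0 -> task-6 -> task-8; task-1 waits into the deadlock from upstream.
One completion order for the rest: task-2, task-5.
Step-by-step check:
  task-2 waits on nothing -> runs at once and releases L4 and L18
  run task-5 (all its waits — L4 — are resolved); releases L5


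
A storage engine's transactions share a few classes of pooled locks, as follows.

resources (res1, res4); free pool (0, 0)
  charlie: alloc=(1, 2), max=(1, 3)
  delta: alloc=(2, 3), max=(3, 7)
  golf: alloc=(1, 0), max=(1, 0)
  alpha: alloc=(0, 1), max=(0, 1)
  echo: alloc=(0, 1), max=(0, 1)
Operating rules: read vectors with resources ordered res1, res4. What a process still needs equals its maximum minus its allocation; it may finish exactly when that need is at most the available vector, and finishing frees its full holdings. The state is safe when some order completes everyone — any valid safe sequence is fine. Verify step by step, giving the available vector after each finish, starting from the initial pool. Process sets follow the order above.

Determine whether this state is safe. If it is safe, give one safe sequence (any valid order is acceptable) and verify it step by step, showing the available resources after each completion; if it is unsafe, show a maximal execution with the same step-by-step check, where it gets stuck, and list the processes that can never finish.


SAFE. One safe sequence: golf, echo, alpha, charlie, delta.
Key observation: at delta the run first touches a limit — (1, 4) against (2, 4), exact on a resource it actually requests.
Walking it through:
  pool = (0, 0)
  run golf (needs (0, 0), free (0, 0)); after release of (1, 0) the pool is (1, 0)
  run echo (needs (0, 0), free (1, 0)); after release of (0, 1) the pool is (1, 1)
  run alpha (needs (0, 0), free (1, 1)); after release of (0, 1) the pool is (1, 2)
  run charlie (needs (0, 1), free (1, 2)); after release of (1, 2) the pool is (2, 4)
  run delta (needs (1, 4), free (2, 4)); after release of (2, 3) the pool is (4, 7)


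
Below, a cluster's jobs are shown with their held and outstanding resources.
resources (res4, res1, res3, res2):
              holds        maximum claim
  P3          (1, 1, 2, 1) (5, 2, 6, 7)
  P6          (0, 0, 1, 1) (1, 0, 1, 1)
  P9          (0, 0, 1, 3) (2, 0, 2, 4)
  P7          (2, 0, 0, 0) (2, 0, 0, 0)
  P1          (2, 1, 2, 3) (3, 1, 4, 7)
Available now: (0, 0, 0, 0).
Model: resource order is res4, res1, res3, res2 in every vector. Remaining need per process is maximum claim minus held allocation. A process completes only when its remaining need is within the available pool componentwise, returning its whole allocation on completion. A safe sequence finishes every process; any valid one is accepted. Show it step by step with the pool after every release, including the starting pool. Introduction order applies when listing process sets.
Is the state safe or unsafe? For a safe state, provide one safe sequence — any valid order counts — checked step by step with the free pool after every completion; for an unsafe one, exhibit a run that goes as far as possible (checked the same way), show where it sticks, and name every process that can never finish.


SAFE — a valid safe sequence is P7, P6, P9, P1, P3.
Key observation: the first exact fit in this order is P9 — it needs (2, 0, 1, 1) with (2, 0, 1, 1) free, meeting a requested resource to the last unit.
Verifying each step:
  pool = (0, 0, 0, 0)
  P7 needs (0, 0, 0, 0) <= (0, 0, 0, 0) -> finishes; pool += (2, 0, 0, 0) = (2, 0, 0, 0)
  P6 needs (1, 0, 0, 0) <= (2, 0, 0, 0) -> finishes; pool += (0, 0, 1, 1) = (2, 0, 1, 1)
  P9 needs (2, 0, 1, 1) <= (2, 0, 1, 1) -> finishes; pool += (0, 0, 1, 3) = (2, 0, 2, 4)
  P1 needs (1, 0, 2, 4) <= (2, 0, 2, 4) -> finishes; pool += (2, 1, 2, 3) = (4, 1, 4, 7)
  P3 needs (4, 1, 4, 6) <= (4, 1, 4, 7) -> finishes; pool += (1, 1, 2, 1) = (5, 2, 6, 8)


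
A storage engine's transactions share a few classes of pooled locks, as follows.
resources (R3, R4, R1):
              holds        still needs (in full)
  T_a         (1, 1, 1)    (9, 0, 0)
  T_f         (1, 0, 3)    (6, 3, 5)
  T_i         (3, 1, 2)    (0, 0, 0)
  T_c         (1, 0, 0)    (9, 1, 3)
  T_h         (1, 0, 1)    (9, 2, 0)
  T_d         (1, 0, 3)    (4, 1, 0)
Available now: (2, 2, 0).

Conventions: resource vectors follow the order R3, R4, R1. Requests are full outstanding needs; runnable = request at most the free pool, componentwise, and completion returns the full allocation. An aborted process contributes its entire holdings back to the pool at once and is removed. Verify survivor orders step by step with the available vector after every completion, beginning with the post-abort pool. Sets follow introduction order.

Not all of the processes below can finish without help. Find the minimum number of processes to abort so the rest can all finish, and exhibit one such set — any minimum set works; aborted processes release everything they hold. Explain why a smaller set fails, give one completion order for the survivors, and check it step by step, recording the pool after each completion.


The answer: abort T_a and T_c.
Key observation: T_h had no path to completion before; after the abort of T_a and T_c ((2, 1, 1) returned), step 4 is where it fits.
Why nothing smaller works — every single abort fails: T_a alone leaves T_c blocked (short on R3); T_f alone leaves T_a blocked (short on R3); T_i alone leaves T_a blocked (short on R3); T_c alone leaves T_a blocked (short on R3); T_h alone leaves T_a blocked (short on R3); T_d alone leaves T_a blocked (short on R3).
The survivors complete as T_d, T_i, T_f, T_h. Walking it through (starting from the post-abort pool):
  pool = (4, 3, 1)
  T_d: need (4, 1, 0) fits (4, 3, 1); releases (1, 0, 3), pool now (5, 3, 4)
  T_i: need (0, 0, 0) fits (5, 3, 4); releases (3, 1, 2), pool now (8, 4, 6)
  T_f: need (6, 3, 5) fits (8, 4, 6); releases (1, 0, 3), pool now (9, 4, 9)
  T_h: need (9, 2, 0) fits (9, 4, 9); releases (1, 0, 1), pool now (10, 4, 10)


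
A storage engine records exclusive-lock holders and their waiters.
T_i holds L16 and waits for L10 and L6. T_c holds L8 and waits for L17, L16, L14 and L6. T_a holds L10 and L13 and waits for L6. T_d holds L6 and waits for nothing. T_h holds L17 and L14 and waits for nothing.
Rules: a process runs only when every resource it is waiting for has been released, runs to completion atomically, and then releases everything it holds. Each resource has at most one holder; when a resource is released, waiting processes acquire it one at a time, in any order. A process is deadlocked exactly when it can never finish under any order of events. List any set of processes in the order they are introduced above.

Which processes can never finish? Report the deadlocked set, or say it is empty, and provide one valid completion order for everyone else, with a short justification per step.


The deadlocked set is empty.
Key observation: the wait graph is acyclic; completion cascades from the unblocked processes through everyone else.
The rest can finish in the order T_h, T_d, T_a, T_i, T_c.
Step-by-step check:
  T_h waits on nothing -> runs at once and releases L17 and L14
  T_d waits on nothing -> runs at once and releases L6
  T_a waits on L6 — all released -> runs and releases L10 and L13
  T_i waits on L10 and L6 — all released -> runs and releases L16
  T_c waits on L17, L16, L14 and L6 — all released -> runs and releases L8


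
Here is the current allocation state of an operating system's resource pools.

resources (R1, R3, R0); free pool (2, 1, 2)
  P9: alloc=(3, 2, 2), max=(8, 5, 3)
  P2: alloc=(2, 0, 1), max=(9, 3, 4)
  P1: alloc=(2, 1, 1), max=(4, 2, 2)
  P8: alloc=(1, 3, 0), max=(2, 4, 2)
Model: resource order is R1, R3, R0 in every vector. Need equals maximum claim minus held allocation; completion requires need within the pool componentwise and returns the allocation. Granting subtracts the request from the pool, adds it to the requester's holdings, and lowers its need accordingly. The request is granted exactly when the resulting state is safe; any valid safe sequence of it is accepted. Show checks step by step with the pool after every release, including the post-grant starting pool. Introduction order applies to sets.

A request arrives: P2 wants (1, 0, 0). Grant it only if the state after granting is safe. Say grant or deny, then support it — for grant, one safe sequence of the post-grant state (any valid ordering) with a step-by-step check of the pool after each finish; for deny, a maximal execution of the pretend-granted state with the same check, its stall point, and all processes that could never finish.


DENY. Granting would leave the state unsafe.
Key observation: even finishing P8, P1 leaves just (4, 5, 3) free — too little R1 for any of the remaining processes.
On the post-grant state, P8, P1 is a maximal run — nothing extends it. Verifying each step:
  pool = (1, 1, 2)
  run P8 (needs (1, 1, 2), free (1, 1, 2)); after release of (1, 3, 0) the pool is (2, 4, 2)
  run P1 (needs (2, 1, 1), free (2, 4, 2)); after release of (2, 1, 1) the pool is (4, 5, 3)
  P9 still needs (5, 3, 1) but only (4, 5, 3) is free — short on R1
  P2 still needs (6, 3, 3) but only (4, 5, 3) is free — short on R1
Post-grant, the permanently blocked set is P9 and P2.


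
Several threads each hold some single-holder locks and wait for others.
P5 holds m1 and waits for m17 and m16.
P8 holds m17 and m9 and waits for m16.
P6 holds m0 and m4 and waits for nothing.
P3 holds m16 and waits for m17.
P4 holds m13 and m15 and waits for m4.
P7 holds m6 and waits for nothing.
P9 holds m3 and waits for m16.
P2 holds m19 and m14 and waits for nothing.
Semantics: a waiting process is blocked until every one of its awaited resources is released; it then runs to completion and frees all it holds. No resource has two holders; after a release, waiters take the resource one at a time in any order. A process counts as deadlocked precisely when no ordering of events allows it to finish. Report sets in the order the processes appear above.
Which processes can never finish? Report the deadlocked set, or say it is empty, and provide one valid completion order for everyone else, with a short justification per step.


Deadlocked set: P5, P8, P3 and P9.
Key observation: the loop P8 -> P3 -> P8 blocks itself forever; P5 and P9 wait into the deadlock from upstream.
A valid finishing order for the others: P6, P4, P7, P2.
Verifying each step:
  P6 waits on nothing -> runs at once and releases m0 and m4
  P4: everything it awaited (m4) is free; runs, freeing m13 and m15
  P7 waits on nothing -> runs at once and releases m6
  P2 waits on nothing -> runs at once and releases m19 and m14


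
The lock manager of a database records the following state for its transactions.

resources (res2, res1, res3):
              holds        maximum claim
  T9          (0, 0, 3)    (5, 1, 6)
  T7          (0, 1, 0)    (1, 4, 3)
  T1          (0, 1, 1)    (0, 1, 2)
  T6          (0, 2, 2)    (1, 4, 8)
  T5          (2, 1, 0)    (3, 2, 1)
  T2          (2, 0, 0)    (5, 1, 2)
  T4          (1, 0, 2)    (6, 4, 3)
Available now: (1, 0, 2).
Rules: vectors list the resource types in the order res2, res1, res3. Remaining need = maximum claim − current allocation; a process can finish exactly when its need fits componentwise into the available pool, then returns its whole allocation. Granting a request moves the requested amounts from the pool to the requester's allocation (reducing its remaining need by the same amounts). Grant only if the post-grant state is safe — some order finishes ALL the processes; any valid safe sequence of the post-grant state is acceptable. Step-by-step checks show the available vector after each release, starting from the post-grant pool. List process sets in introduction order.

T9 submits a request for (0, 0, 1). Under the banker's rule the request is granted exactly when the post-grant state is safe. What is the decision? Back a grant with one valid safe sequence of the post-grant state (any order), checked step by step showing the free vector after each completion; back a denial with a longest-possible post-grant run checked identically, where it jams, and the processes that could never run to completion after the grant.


GRANT. The post-grant state is safe; one safe sequence: T1, T5, T2, T9, T6, T4, T7.
Key observation: the grant leaves (1, 0, 1) free — enough for T1, whose release restarts the cascade.
Step-by-step check of the post-grant state:
  pool = (1, 0, 1)
  run T1 (needs (0, 0, 1), free (1, 0, 1)); after release of (0, 1, 1) the pool is (1, 1, 2)
  run T5 (needs (1, 1, 1), free (1, 1, 2)); after release of (2, 1, 0) the pool is (3, 2, 2)
  run T2 (needs (3, 1, 2), free (3, 2, 2)); after release of (2, 0, 0) the pool is (5, 2, 2)
  run T9 (needs (5, 1, 2), free (5, 2, 2)); after release of (0, 0, 4) the pool is (5, 2, 6)
  run T6 (needs (1, 2, 6), free (5, 2, 6)); after release of (0, 2, 2) the pool is (5, 4, 8)
  run T4 (needs (5, 4, 1), free (5, 4, 8)); after release of (1, 0, 2) the pool is (6, 4, 10)
  run T7 (needs (1, 3, 3), free (6, 4, 10)); after release of (0, 1, 0) the pool is (6, 5, 10)


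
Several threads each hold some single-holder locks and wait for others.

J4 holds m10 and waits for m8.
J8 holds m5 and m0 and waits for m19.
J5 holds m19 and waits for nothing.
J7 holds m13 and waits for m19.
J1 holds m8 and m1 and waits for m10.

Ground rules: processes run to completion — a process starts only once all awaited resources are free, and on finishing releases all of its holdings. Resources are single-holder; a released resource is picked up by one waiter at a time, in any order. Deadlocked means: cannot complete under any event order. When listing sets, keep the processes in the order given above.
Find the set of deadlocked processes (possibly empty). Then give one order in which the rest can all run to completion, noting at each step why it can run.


Deadlocked: J4 and J1.
Key observation: the knot is the closed ring of waits J4 -> J1 -> J4; no other process is dragged down with it.
A valid finishing order for the others: J5, J7, J8.
Walking it through:
  J5: no waits; runs immediately, freeing m19
  run J7 (all its waits — m19 — are resolved); releases m13
  run J8 (all its waits — m19 — are resolved); releases m5 and m0


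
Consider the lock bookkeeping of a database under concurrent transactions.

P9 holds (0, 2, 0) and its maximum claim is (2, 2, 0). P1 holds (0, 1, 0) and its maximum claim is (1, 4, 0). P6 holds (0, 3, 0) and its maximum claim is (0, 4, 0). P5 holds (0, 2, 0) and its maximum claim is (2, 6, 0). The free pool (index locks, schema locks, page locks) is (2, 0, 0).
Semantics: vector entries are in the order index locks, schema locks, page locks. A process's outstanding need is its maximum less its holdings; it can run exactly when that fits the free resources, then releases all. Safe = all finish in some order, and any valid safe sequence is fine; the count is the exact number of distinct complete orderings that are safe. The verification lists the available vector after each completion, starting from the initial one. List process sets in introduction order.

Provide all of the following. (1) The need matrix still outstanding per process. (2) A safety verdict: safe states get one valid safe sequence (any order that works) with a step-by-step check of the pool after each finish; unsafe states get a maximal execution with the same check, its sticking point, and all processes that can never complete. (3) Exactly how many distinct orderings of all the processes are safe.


(1) Remaining need (order index locks, schema locks, page locks):
  P9: (2, 0, 0)
  P1: (1, 3, 0)
  P6: (0, 1, 0)
  P5: (2, 4, 0)
(2) The state is SAFE; one workable sequence: P9, P6, P5, P1.
Key observation: P9 marks the first exact bind of the order: its need (2, 0, 0) fits the free (2, 0, 0) with zero slack on a requested resource.
Step-by-step check:
  pool = (2, 0, 0)
  run P9 (needs (2, 0, 0), free (2, 0, 0)); after release of (0, 2, 0) the pool is (2, 2, 0)
  run P6 (needs (0, 1, 0), free (2, 2, 0)); after release of (0, 3, 0) the pool is (2, 5, 0)
  run P5 (needs (2, 4, 0), free (2, 5, 0)); after release of (0, 2, 0) the pool is (2, 7, 0)
  run P1 (needs (1, 3, 0), free (2, 7, 0)); after release of (0, 1, 0) the pool is (2, 8, 0)
(3) Exactly 2 of the possible complete orderings are safe sequences.


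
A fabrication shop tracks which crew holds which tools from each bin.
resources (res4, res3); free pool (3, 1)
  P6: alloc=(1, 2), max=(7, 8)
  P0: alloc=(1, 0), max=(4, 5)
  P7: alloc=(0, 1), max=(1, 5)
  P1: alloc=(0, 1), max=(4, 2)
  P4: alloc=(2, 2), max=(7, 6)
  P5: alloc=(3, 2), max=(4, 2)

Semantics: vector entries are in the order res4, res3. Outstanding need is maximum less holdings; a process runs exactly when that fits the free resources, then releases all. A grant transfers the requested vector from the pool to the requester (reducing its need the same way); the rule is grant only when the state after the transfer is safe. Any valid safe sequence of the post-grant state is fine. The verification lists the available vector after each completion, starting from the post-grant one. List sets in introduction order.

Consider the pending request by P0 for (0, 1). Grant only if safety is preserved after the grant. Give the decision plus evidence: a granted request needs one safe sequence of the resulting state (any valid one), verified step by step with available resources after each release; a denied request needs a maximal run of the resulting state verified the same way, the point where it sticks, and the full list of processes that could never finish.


DENY. Granting would leave the state unsafe.
Key observation: the wall is res3: completing P5, P1 brings the pool only to (6, 3), and all the rest need more.
Pretend the grant happened; the run P5, P1 goes as far as possible. Check, step by step:
  pool = (3, 0)
  P5: need (1, 0) fits (3, 0); releases (3, 2), pool now (6, 2)
  P1: need (4, 1) fits (6, 2); releases (0, 1), pool now (6, 3)
  P6 still needs (6, 6) but only (6, 3) is free — short on res3
  P0 still needs (3, 4) but only (6, 3) is free — short on res3
  P7 still needs (1, 4) but only (6, 3) is free — short on res3
  P4 still needs (5, 4) but only (6, 3) is free — short on res3
Post-grant, the permanently blocked set is P6, P0, P7 and P4.


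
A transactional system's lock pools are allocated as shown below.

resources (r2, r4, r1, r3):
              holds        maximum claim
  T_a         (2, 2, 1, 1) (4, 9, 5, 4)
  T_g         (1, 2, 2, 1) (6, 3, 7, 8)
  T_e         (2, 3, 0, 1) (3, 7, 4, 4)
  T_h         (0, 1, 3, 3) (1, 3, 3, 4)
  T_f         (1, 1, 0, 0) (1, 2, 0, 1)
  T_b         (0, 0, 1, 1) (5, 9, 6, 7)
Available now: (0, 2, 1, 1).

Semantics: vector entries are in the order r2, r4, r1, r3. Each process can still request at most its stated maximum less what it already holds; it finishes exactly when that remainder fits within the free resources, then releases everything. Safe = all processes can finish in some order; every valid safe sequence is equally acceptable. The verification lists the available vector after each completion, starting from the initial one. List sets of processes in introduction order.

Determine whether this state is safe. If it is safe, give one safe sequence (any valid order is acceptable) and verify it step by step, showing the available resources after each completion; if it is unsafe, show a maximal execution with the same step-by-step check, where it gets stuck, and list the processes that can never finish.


SAFE — a valid safe sequence is T_f, T_h, T_e, T_a, T_b, T_g.
Key observation: T_f marks the first exact bind of the order: its need (0, 1, 0, 1) fits the free (0, 2, 1, 1) with zero slack on a requested resource.
Step-by-step check:
  pool = (0, 2, 1, 1)
  run T_f (needs (0, 1, 0, 1), free (0, 2, 1, 1)); after release of (1, 1, 0, 0) the pool is (1, 3, 1, 1)
  run T_h (needs (1, 2, 0, 1), free (1, 3, 1, 1)); after release of (0, 1, 3, 3) the pool is (1, 4, 4, 4)
  run T_e (needs (1, 4, 4, 3), free (1, 4, 4, 4)); after release of (2, 3, 0, 1) the pool is (3, 7, 4, 5)
  run T_a (needs (2, 7, 4, 3), free (3, 7, 4, 5)); after release of (2, 2, 1, 1) the pool is (5, 9, 5, 6)
  run T_b (needs (5, 9, 5, 6), free (5, 9, 5, 6)); after release of (0, 0, 1, 1) the pool is (5, 9, 6, 7)
  run T_g (needs (5, 1, 5, 7), free (5, 9, 6, 7)); after release of (1, 2, 2, 1) the pool is (6, 11, 8, 8)


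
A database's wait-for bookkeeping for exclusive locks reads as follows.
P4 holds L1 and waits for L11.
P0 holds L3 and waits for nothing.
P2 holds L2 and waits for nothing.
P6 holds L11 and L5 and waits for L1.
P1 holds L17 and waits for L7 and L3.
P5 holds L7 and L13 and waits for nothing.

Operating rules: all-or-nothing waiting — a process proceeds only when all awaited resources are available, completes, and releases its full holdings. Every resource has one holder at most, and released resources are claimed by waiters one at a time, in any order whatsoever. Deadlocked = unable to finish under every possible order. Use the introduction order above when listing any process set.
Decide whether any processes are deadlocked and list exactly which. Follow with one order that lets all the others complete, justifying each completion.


Deadlocked set: P4 and P6.
Key observation: the loop P4 -> P6 -> P4 blocks itself forever; no other process is dragged down with it.
A valid finishing order for the others: P5, P0, P1, P2.
Walking it through:
  P5 waits on nothing -> runs at once and releases L7 and L13
  P0 waits on nothing -> runs at once and releases L3
  run P1 (all its waits — L7 and L3 — are resolved); releases L17
  P2 waits on nothing -> runs at once and releases L2


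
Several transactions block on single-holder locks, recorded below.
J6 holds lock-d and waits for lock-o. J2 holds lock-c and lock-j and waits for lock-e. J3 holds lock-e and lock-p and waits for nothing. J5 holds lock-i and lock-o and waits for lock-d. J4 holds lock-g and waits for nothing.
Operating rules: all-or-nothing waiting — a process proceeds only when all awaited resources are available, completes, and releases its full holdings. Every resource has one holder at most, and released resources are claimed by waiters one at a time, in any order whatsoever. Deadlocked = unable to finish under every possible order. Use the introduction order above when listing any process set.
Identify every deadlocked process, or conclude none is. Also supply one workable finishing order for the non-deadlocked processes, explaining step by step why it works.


Deadlocked set: J6 and J5.
Key observation: nobody on the ring J6 -> J5 -> J6 can start until another member finishes, which never happens; no other process is dragged down with it.
The rest can finish in the order J3, J2, J4.
Walking it through:
  J3: no waits; runs immediately, freeing lock-e and lock-p
  J2 waits on lock-e — all released -> runs and releases lock-c and lock-j
  J4: no waits; runs immediately, freeing lock-g


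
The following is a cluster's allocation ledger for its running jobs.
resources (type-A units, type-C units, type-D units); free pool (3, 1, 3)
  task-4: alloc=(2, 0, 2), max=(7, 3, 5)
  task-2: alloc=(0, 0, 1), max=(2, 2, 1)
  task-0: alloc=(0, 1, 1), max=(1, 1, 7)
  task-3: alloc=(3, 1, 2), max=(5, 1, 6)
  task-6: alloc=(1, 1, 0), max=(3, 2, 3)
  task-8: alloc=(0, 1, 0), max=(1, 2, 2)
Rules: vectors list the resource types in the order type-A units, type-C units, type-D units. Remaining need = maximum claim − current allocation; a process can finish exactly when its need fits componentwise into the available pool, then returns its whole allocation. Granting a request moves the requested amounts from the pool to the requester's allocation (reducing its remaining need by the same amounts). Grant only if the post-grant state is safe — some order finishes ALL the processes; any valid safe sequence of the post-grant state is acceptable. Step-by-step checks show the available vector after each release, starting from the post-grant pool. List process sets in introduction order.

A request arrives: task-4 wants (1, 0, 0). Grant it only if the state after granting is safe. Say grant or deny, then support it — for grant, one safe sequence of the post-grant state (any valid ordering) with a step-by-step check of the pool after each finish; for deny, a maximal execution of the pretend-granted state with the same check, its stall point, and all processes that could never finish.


GRANT. The post-grant state is safe; one safe sequence: task-8, task-6, task-2, task-3, task-0, task-4.
Key observation: the transfer keeps a workable pool ((2, 1, 3)); task-8 starts the safe sequence.
Check on the post-grant state, step by step:
  pool = (2, 1, 3)
  run task-8 (needs (1, 1, 2), free (2, 1, 3)); after release of (0, 1, 0) the pool is (2, 2, 3)
  run task-6 (needs (2, 1, 3), free (2, 2, 3)); after release of (1, 1, 0) the pool is (3, 3, 3)
  run task-2 (needs (2, 2, 0), free (3, 3, 3)); after release of (0, 0, 1) the pool is (3, 3, 4)
  run task-3 (needs (2, 0, 4), free (3, 3, 4)); after release of (3, 1, 2) the pool is (6, 4, 6)
  run task-0 (needs (1, 0, 6), free (6, 4, 6)); after release of (0, 1, 1) the pool is (6, 5, 7)
  run task-4 (needs (4, 3, 3), free (6, 5, 7)); after release of (3, 0, 2) the pool is (9, 5, 9)


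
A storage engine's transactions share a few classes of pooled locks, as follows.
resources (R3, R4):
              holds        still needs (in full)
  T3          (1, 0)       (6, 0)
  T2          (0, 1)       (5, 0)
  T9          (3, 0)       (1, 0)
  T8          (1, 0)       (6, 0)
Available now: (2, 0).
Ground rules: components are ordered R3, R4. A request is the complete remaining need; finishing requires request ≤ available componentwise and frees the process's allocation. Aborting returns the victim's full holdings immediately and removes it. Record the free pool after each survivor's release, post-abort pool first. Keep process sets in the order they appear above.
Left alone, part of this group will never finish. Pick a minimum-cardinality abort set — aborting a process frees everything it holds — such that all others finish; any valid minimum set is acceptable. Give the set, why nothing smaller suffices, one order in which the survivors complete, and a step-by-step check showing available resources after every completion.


The answer: abort T8.
Key observation: no ordering could ever have run T3 before the abort of T8; with (1, 0) back in the pool it fits at step 2.
Why nothing smaller works: aborting no one leaves the state deadlocked as given.
One survivor order: T9, T3, T2. Verifying each step (post-abort pool first):
  pool = (3, 0)
  T9: need (1, 0) fits (3, 0); releases (3, 0), pool now (6, 0)
  T3: need (6, 0) fits (6, 0); releases (1, 0), pool now (7, 0)
  T2: need (5, 0) fits (7, 0); releases (0, 1), pool now (7, 1)


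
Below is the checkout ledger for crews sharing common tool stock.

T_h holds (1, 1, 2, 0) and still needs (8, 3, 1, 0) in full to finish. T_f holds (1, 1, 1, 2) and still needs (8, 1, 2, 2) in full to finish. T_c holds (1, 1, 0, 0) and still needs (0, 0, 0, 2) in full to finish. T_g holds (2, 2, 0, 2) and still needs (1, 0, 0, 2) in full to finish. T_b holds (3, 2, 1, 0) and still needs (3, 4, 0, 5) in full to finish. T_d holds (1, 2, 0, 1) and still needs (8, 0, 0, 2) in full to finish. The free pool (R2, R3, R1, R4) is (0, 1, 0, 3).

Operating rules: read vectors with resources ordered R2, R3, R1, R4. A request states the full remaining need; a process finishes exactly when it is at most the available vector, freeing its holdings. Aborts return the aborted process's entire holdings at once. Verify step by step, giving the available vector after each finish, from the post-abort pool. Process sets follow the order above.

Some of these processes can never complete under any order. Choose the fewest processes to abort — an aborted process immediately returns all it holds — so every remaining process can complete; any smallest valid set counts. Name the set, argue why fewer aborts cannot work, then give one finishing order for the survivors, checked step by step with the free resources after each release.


Minimum abort set: T_f and T_d.
Key observation: aborting T_f and T_d returns (2, 3, 1, 3), and T_h — hopeless before — runs at step 4 with the returned capacity in the pool.
Minimality, checking each single-abort alternative: T_h alone leaves T_f blocked (short on R2); T_f alone leaves T_h blocked (short on R2); T_c alone leaves T_h blocked (short on R2); T_g alone leaves T_h blocked (short on R2); T_b alone leaves T_h blocked (short on R2); T_d alone leaves T_h blocked (short on R2).
Survivors finish in the order: T_g, T_b, T_c, T_h. Walking it through (pool after the aborts first):
  pool = (2, 4, 1, 6)
  T_g needs (1, 0, 0, 2) <= (2, 4, 1, 6) -> finishes; pool += (2, 2, 0, 2) = (4, 6, 1, 8)
  T_b needs (3, 4, 0, 5) <= (4, 6, 1, 8) -> finishes; pool += (3, 2, 1, 0) = (7, 8, 2, 8)
  T_c needs (0, 0, 0, 2) <= (7, 8, 2, 8) -> finishes; pool += (1, 1, 0, 0) = (8, 9, 2, 8)
  T_h needs (8, 3, 1, 0) <= (8, 9, 2, 8) -> finishes; pool += (1, 1, 2, 0) = (9, 10, 4, 8)


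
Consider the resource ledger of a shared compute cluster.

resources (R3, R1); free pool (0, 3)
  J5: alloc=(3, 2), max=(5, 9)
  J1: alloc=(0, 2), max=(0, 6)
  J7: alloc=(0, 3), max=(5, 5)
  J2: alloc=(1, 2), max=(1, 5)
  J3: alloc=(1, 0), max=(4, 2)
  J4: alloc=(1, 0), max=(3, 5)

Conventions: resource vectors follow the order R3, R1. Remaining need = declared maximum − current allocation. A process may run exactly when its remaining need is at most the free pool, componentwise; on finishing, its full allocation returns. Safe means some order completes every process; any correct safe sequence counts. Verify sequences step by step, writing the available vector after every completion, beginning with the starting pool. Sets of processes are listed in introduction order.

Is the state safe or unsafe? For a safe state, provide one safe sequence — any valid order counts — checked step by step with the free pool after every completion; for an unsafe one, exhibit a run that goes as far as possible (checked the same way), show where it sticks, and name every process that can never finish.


UNSAFE.
Key observation: the wall is R3: completing J2, J1 brings the pool only to (1, 7), and all the rest need more.
The run J2, J1 cannot be extended any further. Verifying each step:
  pool = (0, 3)
  run J2 (needs (0, 3), free (0, 3)); after release of (1, 2) the pool is (1, 5)
  run J1 (needs (0, 4), free (1, 5)); after release of (0, 2) the pool is (1, 7)
  J5 still needs (2, 7) but only (1, 7) is free — short on R3
  J7 still needs (5, 2) but only (1, 7) is free — short on R3
  J3 still needs (3, 2) but only (1, 7) is free — short on R3
  J4 still needs (2, 5) but only (1, 7) is free — short on R3
Processes that can never finish: J5, J7, J3 and J4.


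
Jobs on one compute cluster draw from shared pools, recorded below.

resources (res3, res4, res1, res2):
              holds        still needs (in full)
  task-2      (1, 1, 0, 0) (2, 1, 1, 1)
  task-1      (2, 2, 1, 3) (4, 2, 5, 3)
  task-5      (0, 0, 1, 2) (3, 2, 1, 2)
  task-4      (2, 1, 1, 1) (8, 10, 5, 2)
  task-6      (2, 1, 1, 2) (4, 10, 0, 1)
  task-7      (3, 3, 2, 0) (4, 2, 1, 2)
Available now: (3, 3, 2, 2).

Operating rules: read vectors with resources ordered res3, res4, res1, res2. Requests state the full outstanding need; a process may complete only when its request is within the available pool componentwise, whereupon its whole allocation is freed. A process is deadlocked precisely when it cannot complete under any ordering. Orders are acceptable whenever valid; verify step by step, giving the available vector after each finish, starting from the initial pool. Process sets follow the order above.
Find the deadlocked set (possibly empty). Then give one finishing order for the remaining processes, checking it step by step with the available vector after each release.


Deadlocked set: task-4 and task-6.
Key observation: the pool after task-2, task-5, task-7, task-1 is (9, 9, 6, 7); every surviving request exceeds it in res4, so progress ends there.
A valid finishing order for the others: task-2, task-5, task-7, task-1. Verifying each step:
  pool = (3, 3, 2, 2)
  task-2: need (2, 1, 1, 1) fits (3, 3, 2, 2); releases (1, 1, 0, 0), pool now (4, 4, 2, 2)
  task-5: need (3, 2, 1, 2) fits (4, 4, 2, 2); releases (0, 0, 1, 2), pool now (4, 4, 3, 4)
  task-7: need (4, 2, 1, 2) fits (4, 4, 3, 4); releases (3, 3, 2, 0), pool now (7, 7, 5, 4)
  task-1: need (4, 2, 5, 3) fits (7, 7, 5, 4); releases (2, 2, 1, 3), pool now (9, 9, 6, 7)
The stuck group stays short no matter what:
  task-4 still needs (8, 10, 5, 2) but only (9, 9, 6, 7) is free — short on res4
  task-6 still needs (4, 10, 0, 1) but only (9, 9, 6, 7) is free — short on res4
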